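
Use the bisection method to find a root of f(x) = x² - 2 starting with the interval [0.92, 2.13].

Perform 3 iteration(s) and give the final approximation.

f(x) = x² - 2
Initial interval: [0.92, 2.13]

Iteration 1:
  c_1 = (0.920000 + 2.130000)/2 = 1.525000
  f(c_1) = f(1.525000) = 0.325625
  f(a) × f(c) < 0, new interval: [0.920000, 1.525000]
Iteration 2:
  c_2 = (0.920000 + 1.525000)/2 = 1.222500
  f(c_2) = f(1.222500) = -0.505494
  f(a) × f(c) ≥ 0, new interval: [1.222500, 1.525000]
Iteration 3:
  c_3 = (1.222500 + 1.525000)/2 = 1.373750
  f(c_3) = f(1.373750) = -0.112811
  f(a) × f(c) ≥ 0, new interval: [1.373750, 1.525000]

After 3 iteration(s), the approximation is c_3 = 1.373750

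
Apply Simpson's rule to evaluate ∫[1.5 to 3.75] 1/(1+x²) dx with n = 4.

f(x) = 1/(1+x²)
a = 1.5, b = 3.75, n = 4
h = (b - a)/n = 0.562500

Simpson's rule: (h/3)[f(x₀) + 4f(x₁) + 2f(x₂) + ... + f(xₙ)]

x_0 = 1.5000, f(x_0) = 0.307692, coefficient = 1
x_1 = 2.0625, f(x_1) = 0.190335, coefficient = 4
x_2 = 2.6250, f(x_2) = 0.126733, coefficient = 2
x_3 = 3.1875, f(x_3) = 0.089604, coefficient = 4
x_4 = 3.7500, f(x_4) = 0.066390, coefficient = 1

I ≈ (0.562500/3) × 1.747304 = 0.327619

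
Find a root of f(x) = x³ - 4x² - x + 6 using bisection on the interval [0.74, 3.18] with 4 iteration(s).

f(x) = x³ - 4x² - x + 6
Initial interval: [0.74, 3.18]

Iteration 1:
  c_1 = (0.740000 + 3.180000)/2 = 1.960000
  f(c_1) = f(1.960000) = -3.796864
  f(a) × f(c) < 0, new interval: [0.740000, 1.960000]
Iteration 2:
  c_2 = (0.740000 + 1.960000)/2 = 1.350000
  f(c_2) = f(1.350000) = -0.179625
  f(a) × f(c) < 0, new interval: [0.740000, 1.350000]
Iteration 3:
  c_3 = (0.740000 + 1.350000)/2 = 1.045000
  f(c_3) = f(1.045000) = 1.728066
  f(a) × f(c) ≥ 0, new interval: [1.045000, 1.350000]
Iteration 4:
  c_4 = (1.045000 + 1.350000)/2 = 1.197500
  f(c_4) = f(1.197500) = 0.783697
  f(a) × f(c) ≥ 0, new interval: [1.197500, 1.350000]

After 4 iteration(s), the approximation is c_4 = 1.197500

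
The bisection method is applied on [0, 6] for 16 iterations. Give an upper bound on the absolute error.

Bisection error bound: |error| ≤ (b-a)/2^n
|error| ≤ (6 - 0)/2^16 = 6/2^16
|error| ≤ 0.0000915527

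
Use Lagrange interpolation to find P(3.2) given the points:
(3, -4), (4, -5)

Lagrange interpolation formula:
P(x) = Σ yᵢ × Lᵢ(x)
where Lᵢ(x) = Π_{j≠i} (x - xⱼ)/(xᵢ - xⱼ)

L_0(3.2) = (3.2 - 4)/(3 - 4) = 0.800000
L_1(3.2) = (3.2 - 3)/(4 - 3) = 0.200000

P(3.2) = (-4)×L_0(3.2) + (-5)×L_1(3.2)
P(3.2) = -4.200000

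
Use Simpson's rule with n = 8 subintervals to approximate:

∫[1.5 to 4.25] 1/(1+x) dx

f(x) = 1/(1+x)
a = 1.5, b = 4.25, n = 8
h = (b - a)/n = 0.343750

Simpson's rule: (h/3)[f(x₀) + 4f(x₁) + 2f(x₂) + ... + f(xₙ)]

x_0 = 1.5000, f(x_0) = 0.400000, coefficient = 1
x_1 = 1.8438, f(x_1) = 0.351648, coefficient = 4
x_2 = 2.1875, f(x_2) = 0.313725, coefficient = 2
x_3 = 2.5312, f(x_3) = 0.283186, coefficient = 4
x_4 = 2.8750, f(x_4) = 0.258065, coefficient = 2
x_5 = 3.2188, f(x_5) = 0.237037, coefficient = 4
x_6 = 3.5625, f(x_6) = 0.219178, coefficient = 2
x_7 = 3.9062, f(x_7) = 0.203822, coefficient = 4
x_8 = 4.2500, f(x_8) = 0.190476, coefficient = 1

I ≈ (0.343750/3) × 6.475184 = 0.741948
Exact value: 0.741937
Error: 0.000011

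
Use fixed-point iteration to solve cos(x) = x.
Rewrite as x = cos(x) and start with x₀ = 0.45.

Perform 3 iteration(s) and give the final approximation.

Equation: cos(x) = x
Fixed-point form: x = cos(x)
x₀ = 0.45

x_1 = g(0.450000) = 0.900447
x_2 = g(0.900447) = 0.621260
x_3 = g(0.621260) = 0.813146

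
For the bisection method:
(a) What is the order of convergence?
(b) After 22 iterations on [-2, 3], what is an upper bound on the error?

(a) Bisection has linear (order 1) convergence; the error is halved each step.

(b) Error bound = (b-a)/2^n = (3 - (-2))/2^{22}
    = 5/2^{22}

(a) 1 (linear); (b) error ≤ 1.19e-06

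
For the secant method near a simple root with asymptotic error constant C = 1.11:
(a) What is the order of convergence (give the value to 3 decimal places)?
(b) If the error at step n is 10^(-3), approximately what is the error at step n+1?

(a) Secant method has superlinear convergence with order φ = (1+√5)/2 ≈ 1.618.
    This means |e_{n+1}| ≈ C|e_n|^1.618.

(b) With |e_n| = 10^(-3) and C = 1.11:
    |e_{n+1}| ≈ 1.11 × (10^(-3))^1.618 = 1.11 × 10^(-4.85)

(a) ≈ 1.618 (golden ratio); (b) |e_{n+1}| ≈ 1.553e-05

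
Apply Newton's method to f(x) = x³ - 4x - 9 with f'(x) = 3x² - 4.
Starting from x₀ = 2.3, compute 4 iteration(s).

f(x) = x³ - 4x - 9
f'(x) = 3x² - 4
x₀ = 2.3

Newton-Raphson formula: x_{n+1} = x_n - f(x_n)/f'(x_n)

Iteration 1:
  f(2.300000) = -6.033000
  f'(2.300000) = 11.870000
  x_1 = 2.300000 - (-6.033000)/11.870000 = 2.808256
Iteration 2:
  f(2.808256) = 1.913732
  f'(2.808256) = 19.658907
  x_2 = 2.808256 - 1.913732/19.658907 = 2.710909
Iteration 3:
  f(2.710909) = 0.078914
  f'(2.710909) = 18.047087
  x_3 = 2.710909 - 0.078914/18.047087 = 2.706537
Iteration 4:
  f(2.706537) = 0.000155
  f'(2.706537) = 17.976021
  x_4 = 2.706537 - 0.000155/17.976021 = 2.706528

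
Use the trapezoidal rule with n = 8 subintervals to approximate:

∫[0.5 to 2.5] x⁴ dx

f(x) = x⁴
a = 0.5, b = 2.5, n = 8
h = (b - a)/n = 0.250000

Trapezoidal rule: (h/2)[f(x₀) + 2f(x₁) + 2f(x₂) + ... + f(xₙ)]

x_0 = 0.5000, f(x_0) = 0.062500, coefficient = 1
x_1 = 0.7500, f(x_1) = 0.316406, coefficient = 2
x_2 = 1.0000, f(x_2) = 1.000000, coefficient = 2
x_3 = 1.2500, f(x_3) = 2.441406, coefficient = 2
x_4 = 1.5000, f(x_4) = 5.062500, coefficient = 2
x_5 = 1.7500, f(x_5) = 9.378906, coefficient = 2
x_6 = 2.0000, f(x_6) = 16.000000, coefficient = 2
x_7 = 2.2500, f(x_7) = 25.628906, coefficient = 2
x_8 = 2.5000, f(x_8) = 39.062500, coefficient = 1

I ≈ (0.250000/2) × 158.781250 = 19.847656
Exact value: 19.525000
Error: 0.322656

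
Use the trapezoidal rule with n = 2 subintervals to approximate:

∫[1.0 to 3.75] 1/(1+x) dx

f(x) = 1/(1+x)
a = 1.0, b = 3.75, n = 2
h = (b - a)/n = 1.375000

Trapezoidal rule: (h/2)[f(x₀) + 2f(x₁) + 2f(x₂) + ... + f(xₙ)]

x_0 = 1.0000, f(x_0) = 0.500000, coefficient = 1
x_1 = 2.3750, f(x_1) = 0.296296, coefficient = 2
x_2 = 3.7500, f(x_2) = 0.210526, coefficient = 1

I ≈ (1.375000/2) × 1.303119 = 0.895894
Exact value: 0.864997
Error: 0.030897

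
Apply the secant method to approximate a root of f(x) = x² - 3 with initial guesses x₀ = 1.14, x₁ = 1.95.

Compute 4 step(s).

f(x) = x² - 3
x₀ = 1.14, x₁ = 1.95

Secant formula: x_{n+1} = x_n - f(x_n)(x_n - x_{n-1})/(f(x_n) - f(x_{n-1}))

Iteration 1:
  f(1.140000) = -1.700400
  f(1.950000) = 0.802500
  x_2 = 1.950000 - 0.802500×(1.950000 - 1.140000)/(0.802500 - (-1.700400))
       = 1.690291
Iteration 2:
  f(1.950000) = 0.802500
  f(1.690291) = -0.142915
  x_3 = 1.690291 - (-0.142915)×(1.690291 - 1.950000)/(-0.142915 - 0.802500)
       = 1.729551
Iteration 3:
  f(1.690291) = -0.142915
  f(1.729551) = -0.008655
  x_4 = 1.729551 - (-0.008655)×(1.729551 - 1.690291)/(-0.008655 - (-0.142915))
       = 1.732081
Iteration 4:
  f(1.729551) = -0.008655
  f(1.732081) = 0.000106
  x_5 = 1.732081 - 0.000106×(1.732081 - 1.729551)/(0.000106 - (-0.008655))
       = 1.732051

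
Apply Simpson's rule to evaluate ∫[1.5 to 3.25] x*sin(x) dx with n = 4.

f(x) = x*sin(x)
a = 1.5, b = 3.25, n = 4
h = (b - a)/n = 0.437500

Simpson's rule: (h/3)[f(x₀) + 4f(x₁) + 2f(x₂) + ... + f(xₙ)]

x_0 = 1.5000, f(x_0) = 1.496242, coefficient = 1
x_1 = 1.9375, f(x_1) = 1.808684, coefficient = 4
x_2 = 2.3750, f(x_2) = 1.647502, coefficient = 2
x_3 = 2.8125, f(x_3) = 0.908956, coefficient = 4
x_4 = 3.2500, f(x_4) = -0.351634, coefficient = 1

I ≈ (0.437500/3) × 15.310174 = 2.232734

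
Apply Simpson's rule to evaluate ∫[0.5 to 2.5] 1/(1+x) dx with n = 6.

f(x) = 1/(1+x)
a = 0.5, b = 2.5, n = 6
h = (b - a)/n = 0.333333

Simpson's rule: (h/3)[f(x₀) + 4f(x₁) + 2f(x₂) + ... + f(xₙ)]

x_0 = 0.5000, f(x_0) = 0.666667, coefficient = 1
x_1 = 0.8333, f(x_1) = 0.545455, coefficient = 4
x_2 = 1.1667, f(x_2) = 0.461538, coefficient = 2
x_3 = 1.5000, f(x_3) = 0.400000, coefficient = 4
x_4 = 1.8333, f(x_4) = 0.352941, coefficient = 2
x_5 = 2.1667, f(x_5) = 0.315789, coefficient = 4
x_6 = 2.5000, f(x_6) = 0.285714, coefficient = 1

I ≈ (0.333333/3) × 7.626316 = 0.847368
Exact value: 0.847298
Error: 0.000071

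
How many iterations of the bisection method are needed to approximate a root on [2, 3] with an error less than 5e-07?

We need (b-a)/2^n ≤ 5e-07
(3 - 2)/2^n ≤ 5e-07
1/2^n ≤ 5e-07
2^n ≥ 2000000
n ≥ log₂(2000000) = 20.93
n ≥ 21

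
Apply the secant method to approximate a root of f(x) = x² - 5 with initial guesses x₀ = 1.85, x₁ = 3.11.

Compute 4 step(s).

f(x) = x² - 5
x₀ = 1.85, x₁ = 3.11

Secant formula: x_{n+1} = x_n - f(x_n)(x_n - x_{n-1})/(f(x_n) - f(x_{n-1}))

Iteration 1:
  f(1.850000) = -1.577500
  f(3.110000) = 4.672100
  x_2 = 3.110000 - 4.672100×(3.110000 - 1.850000)/(4.672100 - (-1.577500))
       = 2.168044
Iteration 2:
  f(3.110000) = 4.672100
  f(2.168044) = -0.299584
  x_3 = 2.168044 - (-0.299584)×(2.168044 - 3.110000)/(-0.299584 - 4.672100)
       = 2.224805
Iteration 3:
  f(2.168044) = -0.299584
  f(2.224805) = -0.050244
  x_4 = 2.224805 - (-0.050244)×(2.224805 - 2.168044)/(-0.050244 - (-0.299584))
       = 2.236242
Iteration 4:
  f(2.224805) = -0.050244
  f(2.236242) = 0.000780
  x_5 = 2.236242 - 0.000780×(2.236242 - 2.224805)/(0.000780 - (-0.050244))
       = 2.236068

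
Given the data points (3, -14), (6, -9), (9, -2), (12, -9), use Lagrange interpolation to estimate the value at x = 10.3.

Lagrange interpolation formula:
P(x) = Σ yᵢ × Lᵢ(x)
where Lᵢ(x) = Π_{j≠i} (x - xⱼ)/(xᵢ - xⱼ)

L_0(10.3) = (10.3 - 6)/(3 - 6) × (10.3 - 9)/(3 - 9) × (10.3 - 12)/(3 - 12) = 0.058660
L_1(10.3) = (10.3 - 3)/(6 - 3) × (10.3 - 9)/(6 - 9) × (10.3 - 12)/(6 - 12) = -0.298759
L_2(10.3) = (10.3 - 3)/(9 - 3) × (10.3 - 6)/(9 - 6) × (10.3 - 12)/(9 - 12) = 0.988204
L_3(10.3) = (10.3 - 3)/(12 - 3) × (10.3 - 6)/(12 - 6) × (10.3 - 9)/(12 - 9) = 0.251895

P(10.3) = (-14)×L_0(10.3) + (-9)×L_1(10.3) + (-2)×L_2(10.3) + (-9)×L_3(10.3)
P(10.3) = -2.375877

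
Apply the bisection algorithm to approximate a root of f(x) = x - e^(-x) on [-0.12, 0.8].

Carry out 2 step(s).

f(x) = x - e^(-x)
Initial interval: [-0.12, 0.8]

Iteration 1:
  c_1 = (-0.120000 + 0.800000)/2 = 0.340000
  f(c_1) = f(0.340000) = -0.371770
  f(a) × f(c) ≥ 0, new interval: [0.340000, 0.800000]
Iteration 2:
  c_2 = (0.340000 + 0.800000)/2 = 0.570000
  f(c_2) = f(0.570000) = 0.004475
  f(a) × f(c) < 0, new interval: [0.340000, 0.570000]

After 2 iteration(s), the approximation is c_2 = 0.570000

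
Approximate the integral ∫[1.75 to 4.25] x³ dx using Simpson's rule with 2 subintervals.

f(x) = x³
a = 1.75, b = 4.25, n = 2
h = (b - a)/n = 1.250000

Simpson's rule: (h/3)[f(x₀) + 4f(x₁) + 2f(x₂) + ... + f(xₙ)]

x_0 = 1.7500, f(x_0) = 5.359375, coefficient = 1
x_1 = 3.0000, f(x_1) = 27.000000, coefficient = 4
x_2 = 4.2500, f(x_2) = 76.765625, coefficient = 1

I ≈ (1.250000/3) × 190.125000 = 79.218750
Exact value: 79.218750
Error: 0.000000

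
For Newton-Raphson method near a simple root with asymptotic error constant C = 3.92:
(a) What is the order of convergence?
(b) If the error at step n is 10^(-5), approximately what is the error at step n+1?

(a) Newton-Raphson has quadratic (order 2) convergence near simple roots.
    This means |e_{n+1}| ≈ C|e_n|².

(b) With |e_n| = 10^(-5) and C = 3.92:
    |e_{n+1}| ≈ 3.92 × (10^(-5))² = 3.92 × 10^(-10)

(a) 2 (quadratic); (b) |e_{n+1}| ≈ 3.920e-10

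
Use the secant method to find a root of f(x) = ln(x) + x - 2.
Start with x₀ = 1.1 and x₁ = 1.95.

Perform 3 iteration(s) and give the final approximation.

f(x) = ln(x) + x - 2
x₀ = 1.1, x₁ = 1.95

Secant formula: x_{n+1} = x_n - f(x_n)(x_n - x_{n-1})/(f(x_n) - f(x_{n-1}))

Iteration 1:
  f(1.100000) = -0.804690
  f(1.950000) = 0.617829
  x_2 = 1.950000 - 0.617829×(1.950000 - 1.100000)/(0.617829 - (-0.804690))
       = 1.580828
Iteration 2:
  f(1.950000) = 0.617829
  f(1.580828) = 0.038776
  x_3 = 1.580828 - 0.038776×(1.580828 - 1.950000)/(0.038776 - 0.617829)
       = 1.556106
Iteration 3:
  f(1.580828) = 0.038776
  f(1.556106) = -0.001707
  x_4 = 1.556106 - (-0.001707)×(1.556106 - 1.580828)/(-0.001707 - 0.038776)
       = 1.557149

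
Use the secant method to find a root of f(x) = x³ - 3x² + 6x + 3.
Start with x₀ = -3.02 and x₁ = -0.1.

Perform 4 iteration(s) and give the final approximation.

f(x) = x³ - 3x² + 6x + 3
x₀ = -3.02, x₁ = -0.1

Secant formula: x_{n+1} = x_n - f(x_n)(x_n - x_{n-1})/(f(x_n) - f(x_{n-1}))

Iteration 1:
  f(-3.020000) = -70.024808
  f(-0.100000) = 2.369000
  x_2 = -0.100000 - 2.369000×(-0.100000 - (-3.020000))/(2.369000 - (-70.024808))
       = -0.195553
Iteration 2:
  f(-0.100000) = 2.369000
  f(-0.195553) = 1.704477
  x_3 = -0.195553 - 1.704477×(-0.195553 - (-0.100000))/(1.704477 - 2.369000)
       = -0.440645
Iteration 3:
  f(-0.195553) = 1.704477
  f(-0.440645) = -0.311932
  x_4 = -0.440645 - (-0.311932)×(-0.440645 - (-0.195553))/(-0.311932 - 1.704477)
       = -0.402730
Iteration 4:
  f(-0.440645) = -0.311932
  f(-0.402730) = 0.031726
  x_5 = -0.402730 - 0.031726×(-0.402730 - (-0.440645))/(0.031726 - (-0.311932))
       = -0.406230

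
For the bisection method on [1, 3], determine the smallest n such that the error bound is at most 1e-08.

We need (b-a)/2^n ≤ 1e-08
(3 - 1)/2^n ≤ 1e-08
2/2^n ≤ 1e-08
2^n ≥ 200000000
n ≥ log₂(200000000) = 27.58
n ≥ 28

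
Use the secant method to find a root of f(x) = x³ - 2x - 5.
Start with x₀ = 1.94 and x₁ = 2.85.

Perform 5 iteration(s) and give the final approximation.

f(x) = x³ - 2x - 5
x₀ = 1.94, x₁ = 2.85

Secant formula: x_{n+1} = x_n - f(x_n)(x_n - x_{n-1})/(f(x_n) - f(x_{n-1}))

Iteration 1:
  f(1.940000) = -1.578616
  f(2.850000) = 12.449125
  x_2 = 2.850000 - 12.449125×(2.850000 - 1.940000)/(12.449125 - (-1.578616))
       = 2.042407
Iteration 2:
  f(2.850000) = 12.449125
  f(2.042407) = -0.565062
  x_3 = 2.042407 - (-0.565062)×(2.042407 - 2.850000)/(-0.565062 - 12.449125)
       = 2.077472
Iteration 3:
  f(2.042407) = -0.565062
  f(2.077472) = -0.188804
  x_4 = 2.077472 - (-0.188804)×(2.077472 - 2.042407)/(-0.188804 - (-0.565062))
       = 2.095067
Iteration 4:
  f(2.077472) = -0.188804
  f(2.095067) = 0.005759
  x_5 = 2.095067 - 0.005759×(2.095067 - 2.077472)/(0.005759 - (-0.188804))
       = 2.094546
Iteration 5:
  f(2.095067) = 0.005759
  f(2.094546) = -0.000056
  x_6 = 2.094546 - (-0.000056)×(2.094546 - 2.095067)/(-0.000056 - 0.005759)
       = 2.094551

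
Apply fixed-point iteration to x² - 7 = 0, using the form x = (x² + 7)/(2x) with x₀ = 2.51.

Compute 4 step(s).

Equation: x² - 7 = 0
Fixed-point form: x = (x² + 7)/(2x)
x₀ = 2.51

x_1 = g(2.510000) = 2.649422
x_2 = g(2.649422) = 2.645754
x_3 = g(2.645754) = 2.645751
x_4 = g(2.645751) = 2.645751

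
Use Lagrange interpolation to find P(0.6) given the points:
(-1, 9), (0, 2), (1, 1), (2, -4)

Lagrange interpolation formula:
P(x) = Σ yᵢ × Lᵢ(x)
where Lᵢ(x) = Π_{j≠i} (x - xⱼ)/(xᵢ - xⱼ)

L_0(0.6) = (0.6 - 0)/(-1 - 0) × (0.6 - 1)/(-1 - 1) × (0.6 - 2)/(-1 - 2) = -0.056000
L_1(0.6) = (0.6 - (-1))/(0 - (-1)) × (0.6 - 1)/(0 - 1) × (0.6 - 2)/(0 - 2) = 0.448000
L_2(0.6) = (0.6 - (-1))/(1 - (-1)) × (0.6 - 0)/(1 - 0) × (0.6 - 2)/(1 - 2) = 0.672000
L_3(0.6) = (0.6 - (-1))/(2 - (-1)) × (0.6 - 0)/(2 - 0) × (0.6 - 1)/(2 - 1) = -0.064000

P(0.6) = 9×L_0(0.6) + 2×L_1(0.6) + 1×L_2(0.6) + (-4)×L_3(0.6)
P(0.6) = 1.320000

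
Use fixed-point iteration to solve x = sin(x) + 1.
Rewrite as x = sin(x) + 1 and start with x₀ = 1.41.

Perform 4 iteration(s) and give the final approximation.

Equation: x = sin(x) + 1
Fixed-point form: x = sin(x) + 1
x₀ = 1.41

x_1 = g(1.410000) = 1.987100
x_2 = g(1.987100) = 1.914590
x_3 = g(1.914590) = 1.941483
x_4 = g(1.941483) = 1.932079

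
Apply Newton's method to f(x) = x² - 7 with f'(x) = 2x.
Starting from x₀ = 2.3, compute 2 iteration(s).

f(x) = x² - 7
f'(x) = 2x
x₀ = 2.3

Newton-Raphson formula: x_{n+1} = x_n - f(x_n)/f'(x_n)

Iteration 1:
  f(2.300000) = -1.710000
  f'(2.300000) = 4.600000
  x_1 = 2.300000 - (-1.710000)/4.600000 = 2.671739
Iteration 2:
  f(2.671739) = 0.138190
  f'(2.671739) = 5.343478
  x_2 = 2.671739 - 0.138190/5.343478 = 2.645878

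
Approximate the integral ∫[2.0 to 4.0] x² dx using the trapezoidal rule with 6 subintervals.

f(x) = x²
a = 2.0, b = 4.0, n = 6
h = (b - a)/n = 0.333333

Trapezoidal rule: (h/2)[f(x₀) + 2f(x₁) + 2f(x₂) + ... + f(xₙ)]

x_0 = 2.0000, f(x_0) = 4.000000, coefficient = 1
x_1 = 2.3333, f(x_1) = 5.444444, coefficient = 2
x_2 = 2.6667, f(x_2) = 7.111111, coefficient = 2
x_3 = 3.0000, f(x_3) = 9.000000, coefficient = 2
x_4 = 3.3333, f(x_4) = 11.111111, coefficient = 2
x_5 = 3.6667, f(x_5) = 13.444444, coefficient = 2
x_6 = 4.0000, f(x_6) = 16.000000, coefficient = 1

I ≈ (0.333333/2) × 112.222222 = 18.703704
Exact value: 18.666667
Error: 0.037037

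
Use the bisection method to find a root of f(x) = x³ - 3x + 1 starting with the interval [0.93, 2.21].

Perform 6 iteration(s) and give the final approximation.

f(x) = x³ - 3x + 1
Initial interval: [0.93, 2.21]

Iteration 1:
  c_1 = (0.930000 + 2.210000)/2 = 1.570000
  f(c_1) = f(1.570000) = 0.159893
  f(a) × f(c) < 0, new interval: [0.930000, 1.570000]
Iteration 2:
  c_2 = (0.930000 + 1.570000)/2 = 1.250000
  f(c_2) = f(1.250000) = -0.796875
  f(a) × f(c) ≥ 0, new interval: [1.250000, 1.570000]
Iteration 3:
  c_3 = (1.250000 + 1.570000)/2 = 1.410000
  f(c_3) = f(1.410000) = -0.426779
  f(a) × f(c) ≥ 0, new interval: [1.410000, 1.570000]
Iteration 4:
  c_4 = (1.410000 + 1.570000)/2 = 1.490000
  f(c_4) = f(1.490000) = -0.162051
  f(a) × f(c) ≥ 0, new interval: [1.490000, 1.570000]
Iteration 5:
  c_5 = (1.490000 + 1.570000)/2 = 1.530000
  f(c_5) = f(1.530000) = -0.008423
  f(a) × f(c) ≥ 0, new interval: [1.530000, 1.570000]
Iteration 6:
  c_6 = (1.530000 + 1.570000)/2 = 1.550000
  f(c_6) = f(1.550000) = 0.073875
  f(a) × f(c) < 0, new interval: [1.530000, 1.550000]

After 6 iteration(s), the approximation is c_6 = 1.550000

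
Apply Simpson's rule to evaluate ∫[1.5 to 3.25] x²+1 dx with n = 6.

f(x) = x²+1
a = 1.5, b = 3.25, n = 6
h = (b - a)/n = 0.291667

Simpson's rule: (h/3)[f(x₀) + 4f(x₁) + 2f(x₂) + ... + f(xₙ)]

x_0 = 1.5000, f(x_0) = 3.250000, coefficient = 1
x_1 = 1.7917, f(x_1) = 4.210069, coefficient = 4
x_2 = 2.0833, f(x_2) = 5.340278, coefficient = 2
x_3 = 2.3750, f(x_3) = 6.640625, coefficient = 4
x_4 = 2.6667, f(x_4) = 8.111111, coefficient = 2
x_5 = 2.9583, f(x_5) = 9.751736, coefficient = 4
x_6 = 3.2500, f(x_6) = 11.562500, coefficient = 1

I ≈ (0.291667/3) × 124.125000 = 12.067708
Exact value: 12.067708
Error: 0.000000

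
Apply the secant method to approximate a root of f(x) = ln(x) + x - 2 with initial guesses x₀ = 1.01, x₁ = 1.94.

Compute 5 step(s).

f(x) = ln(x) + x - 2
x₀ = 1.01, x₁ = 1.94

Secant formula: x_{n+1} = x_n - f(x_n)(x_n - x_{n-1})/(f(x_n) - f(x_{n-1}))

Iteration 1:
  f(1.010000) = -0.980050
  f(1.940000) = 0.602688
  x_2 = 1.940000 - 0.602688×(1.940000 - 1.010000)/(0.602688 - (-0.980050))
       = 1.585867
Iteration 2:
  f(1.940000) = 0.602688
  f(1.585867) = 0.046998
  x_3 = 1.585867 - 0.046998×(1.585867 - 1.940000)/(0.046998 - 0.602688)
       = 1.555916
Iteration 3:
  f(1.585867) = 0.046998
  f(1.555916) = -0.002020
  x_4 = 1.555916 - (-0.002020)×(1.555916 - 1.585867)/(-0.002020 - 0.046998)
       = 1.557150
Iteration 4:
  f(1.555916) = -0.002020
  f(1.557150) = 0.000007
  x_5 = 1.557150 - 0.000007×(1.557150 - 1.555916)/(0.000007 - (-0.002020))
       = 1.557146
Iteration 5:
  f(1.557150) = 0.000007
  f(1.557146) = 0.000000
  x_6 = 1.557146 - 0.000000×(1.557146 - 1.557150)/(0.000000 - 0.000007)
       = 1.557146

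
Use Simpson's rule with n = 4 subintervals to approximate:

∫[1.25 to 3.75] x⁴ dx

f(x) = x⁴
a = 1.25, b = 3.75, n = 4
h = (b - a)/n = 0.625000

Simpson's rule: (h/3)[f(x₀) + 4f(x₁) + 2f(x₂) + ... + f(xₙ)]

x_0 = 1.2500, f(x_0) = 2.441406, coefficient = 1
x_1 = 1.8750, f(x_1) = 12.359619, coefficient = 4
x_2 = 2.5000, f(x_2) = 39.062500, coefficient = 2
x_3 = 3.1250, f(x_3) = 95.367432, coefficient = 4
x_4 = 3.7500, f(x_4) = 197.753906, coefficient = 1

I ≈ (0.625000/3) × 709.228516 = 147.755941
Exact value: 147.705078
Error: 0.050863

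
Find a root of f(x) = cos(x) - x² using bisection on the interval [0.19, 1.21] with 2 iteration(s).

f(x) = cos(x) - x²
Initial interval: [0.19, 1.21]

Iteration 1:
  c_1 = (0.190000 + 1.210000)/2 = 0.700000
  f(c_1) = f(0.700000) = 0.274842
  f(a) × f(c) ≥ 0, new interval: [0.700000, 1.210000]
Iteration 2:
  c_2 = (0.700000 + 1.210000)/2 = 0.955000
  f(c_2) = f(0.955000) = -0.334416
  f(a) × f(c) < 0, new interval: [0.700000, 0.955000]

After 2 iteration(s), the approximation is c_2 = 0.955000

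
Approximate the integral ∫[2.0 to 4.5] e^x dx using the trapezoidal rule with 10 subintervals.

f(x) = e^x
a = 2.0, b = 4.5, n = 10
h = (b - a)/n = 0.250000

Trapezoidal rule: (h/2)[f(x₀) + 2f(x₁) + 2f(x₂) + ... + f(xₙ)]

x_0 = 2.0000, f(x_0) = 7.389056, coefficient = 1
x_1 = 2.2500, f(x_1) = 9.487736, coefficient = 2
x_2 = 2.5000, f(x_2) = 12.182494, coefficient = 2
x_3 = 2.7500, f(x_3) = 15.642632, coefficient = 2
x_4 = 3.0000, f(x_4) = 20.085537, coefficient = 2
x_5 = 3.2500, f(x_5) = 25.790340, coefficient = 2
x_6 = 3.5000, f(x_6) = 33.115452, coefficient = 2
x_7 = 3.7500, f(x_7) = 42.521082, coefficient = 2
x_8 = 4.0000, f(x_8) = 54.598150, coefficient = 2
x_9 = 4.2500, f(x_9) = 70.105412, coefficient = 2
x_10 = 4.5000, f(x_10) = 90.017131, coefficient = 1

I ≈ (0.250000/2) × 664.463857 = 83.057982
Exact value: 82.628075
Error: 0.429907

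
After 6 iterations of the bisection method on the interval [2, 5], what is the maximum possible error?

Bisection error bound: |error| ≤ (b-a)/2^n
|error| ≤ (5 - 2)/2^6 = 3/2^6
|error| ≤ 0.0468750000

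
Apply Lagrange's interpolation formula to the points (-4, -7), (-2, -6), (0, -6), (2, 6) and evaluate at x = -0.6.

Lagrange interpolation formula:
P(x) = Σ yᵢ × Lᵢ(x)
where Lᵢ(x) = Π_{j≠i} (x - xⱼ)/(xᵢ - xⱼ)

L_0(-0.6) = (-0.6 - (-2))/(-4 - (-2)) × (-0.6 - 0)/(-4 - 0) × (-0.6 - 2)/(-4 - 2) = -0.045500
L_1(-0.6) = (-0.6 - (-4))/(-2 - (-4)) × (-0.6 - 0)/(-2 - 0) × (-0.6 - 2)/(-2 - 2) = 0.331500
L_2(-0.6) = (-0.6 - (-4))/(0 - (-4)) × (-0.6 - (-2))/(0 - (-2)) × (-0.6 - 2)/(0 - 2) = 0.773500
L_3(-0.6) = (-0.6 - (-4))/(2 - (-4)) × (-0.6 - (-2))/(2 - (-2)) × (-0.6 - 0)/(2 - 0) = -0.059500

P(-0.6) = (-7)×L_0(-0.6) + (-6)×L_1(-0.6) + (-6)×L_2(-0.6) + 6×L_3(-0.6)
P(-0.6) = -6.668500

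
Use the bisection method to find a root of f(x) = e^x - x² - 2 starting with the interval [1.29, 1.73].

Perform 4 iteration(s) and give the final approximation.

f(x) = e^x - x² - 2
Initial interval: [1.29, 1.73]

Iteration 1:
  c_1 = (1.290000 + 1.730000)/2 = 1.510000
  f(c_1) = f(1.510000) = 0.246631
  f(a) × f(c) < 0, new interval: [1.290000, 1.510000]
Iteration 2:
  c_2 = (1.290000 + 1.510000)/2 = 1.400000
  f(c_2) = f(1.400000) = 0.095200
  f(a) × f(c) < 0, new interval: [1.290000, 1.400000]
Iteration 3:
  c_3 = (1.290000 + 1.400000)/2 = 1.345000
  f(c_3) = f(1.345000) = 0.029162
  f(a) × f(c) < 0, new interval: [1.290000, 1.345000]
Iteration 4:
  c_4 = (1.290000 + 1.345000)/2 = 1.317500
  f(c_4) = f(1.317500) = -0.001732
  f(a) × f(c) ≥ 0, new interval: [1.317500, 1.345000]

After 4 iteration(s), the approximation is c_4 = 1.317500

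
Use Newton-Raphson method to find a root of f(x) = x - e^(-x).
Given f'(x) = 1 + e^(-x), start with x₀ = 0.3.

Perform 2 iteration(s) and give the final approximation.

f(x) = x - e^(-x)
f'(x) = 1 + e^(-x)
x₀ = 0.3

Newton-Raphson formula: x_{n+1} = x_n - f(x_n)/f'(x_n)

Iteration 1:
  f(0.300000) = -0.440818
  f'(0.300000) = 1.740818
  x_1 = 0.300000 - (-0.440818)/1.740818 = 0.553225
Iteration 2:
  f(0.553225) = -0.021868
  f'(0.553225) = 1.575092
  x_2 = 0.553225 - (-0.021868)/1.575092 = 0.567108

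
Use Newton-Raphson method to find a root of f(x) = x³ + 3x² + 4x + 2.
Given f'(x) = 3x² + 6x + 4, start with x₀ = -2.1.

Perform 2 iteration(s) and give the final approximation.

f(x) = x³ + 3x² + 4x + 2
f'(x) = 3x² + 6x + 4
x₀ = -2.1

Newton-Raphson formula: x_{n+1} = x_n - f(x_n)/f'(x_n)

Iteration 1:
  f(-2.100000) = -2.431000
  f'(-2.100000) = 4.630000
  x_1 = -2.100000 - (-2.431000)/4.630000 = -1.574946
Iteration 2:
  f(-1.574946) = -0.765002
  f'(-1.574946) = 1.991689
  x_2 = -1.574946 - (-0.765002)/1.991689 = -1.190849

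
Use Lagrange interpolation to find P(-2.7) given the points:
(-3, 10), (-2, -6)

Lagrange interpolation formula:
P(x) = Σ yᵢ × Lᵢ(x)
where Lᵢ(x) = Π_{j≠i} (x - xⱼ)/(xᵢ - xⱼ)

L_0(-2.7) = (-2.7 - (-2))/(-3 - (-2)) = 0.700000
L_1(-2.7) = (-2.7 - (-3))/(-2 - (-3)) = 0.300000

P(-2.7) = 10×L_0(-2.7) + (-6)×L_1(-2.7)
P(-2.7) = 5.200000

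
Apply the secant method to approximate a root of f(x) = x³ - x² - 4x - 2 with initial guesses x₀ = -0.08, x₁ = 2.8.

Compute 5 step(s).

f(x) = x³ - x² - 4x - 2
x₀ = -0.08, x₁ = 2.8

Secant formula: x_{n+1} = x_n - f(x_n)(x_n - x_{n-1})/(f(x_n) - f(x_{n-1}))

Iteration 1:
  f(-0.080000) = -1.686912
  f(2.800000) = 0.912000
  x_2 = 2.800000 - 0.912000×(2.800000 - (-0.080000))/(0.912000 - (-1.686912))
       = 1.789362
Iteration 2:
  f(2.800000) = 0.912000
  f(1.789362) = -6.630056
  x_3 = 1.789362 - (-6.630056)×(1.789362 - 2.800000)/(-6.630056 - 0.912000)
       = 2.677792
Iteration 3:
  f(1.789362) = -6.630056
  f(2.677792) = -0.680447
  x_4 = 2.677792 - (-0.680447)×(2.677792 - 1.789362)/(-0.680447 - (-6.630056))
       = 2.779400
Iteration 4:
  f(2.677792) = -0.680447
  f(2.779400) = 0.628379
  x_5 = 2.779400 - 0.628379×(2.779400 - 2.677792)/(0.628379 - (-0.680447))
       = 2.730617
Iteration 5:
  f(2.779400) = 0.628379
  f(2.730617) = -0.018523
  x_6 = 2.730617 - (-0.018523)×(2.730617 - 2.779400)/(-0.018523 - 0.628379)
       = 2.732014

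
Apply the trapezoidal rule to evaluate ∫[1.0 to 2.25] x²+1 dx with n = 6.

f(x) = x²+1
a = 1.0, b = 2.25, n = 6
h = (b - a)/n = 0.208333

Trapezoidal rule: (h/2)[f(x₀) + 2f(x₁) + 2f(x₂) + ... + f(xₙ)]

x_0 = 1.0000, f(x_0) = 2.000000, coefficient = 1
x_1 = 1.2083, f(x_1) = 2.460069, coefficient = 2
x_2 = 1.4167, f(x_2) = 3.006944, coefficient = 2
x_3 = 1.6250, f(x_3) = 3.640625, coefficient = 2
x_4 = 1.8333, f(x_4) = 4.361111, coefficient = 2
x_5 = 2.0417, f(x_5) = 5.168403, coefficient = 2
x_6 = 2.2500, f(x_6) = 6.062500, coefficient = 1

I ≈ (0.208333/2) × 45.336806 = 4.722584
Exact value: 4.713542
Error: 0.009042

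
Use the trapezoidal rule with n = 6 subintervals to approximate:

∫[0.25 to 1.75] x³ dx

f(x) = x³
a = 0.25, b = 1.75, n = 6
h = (b - a)/n = 0.250000

Trapezoidal rule: (h/2)[f(x₀) + 2f(x₁) + 2f(x₂) + ... + f(xₙ)]

x_0 = 0.2500, f(x_0) = 0.015625, coefficient = 1
x_1 = 0.5000, f(x_1) = 0.125000, coefficient = 2
x_2 = 0.7500, f(x_2) = 0.421875, coefficient = 2
x_3 = 1.0000, f(x_3) = 1.000000, coefficient = 2
x_4 = 1.2500, f(x_4) = 1.953125, coefficient = 2
x_5 = 1.5000, f(x_5) = 3.375000, coefficient = 2
x_6 = 1.7500, f(x_6) = 5.359375, coefficient = 1

I ≈ (0.250000/2) × 19.125000 = 2.390625
Exact value: 2.343750
Error: 0.046875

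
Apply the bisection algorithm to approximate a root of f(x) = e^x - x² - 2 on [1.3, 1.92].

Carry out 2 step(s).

f(x) = e^x - x² - 2
Initial interval: [1.3, 1.92]

Iteration 1:
  c_1 = (1.300000 + 1.920000)/2 = 1.610000
  f(c_1) = f(1.610000) = 0.410711
  f(a) × f(c) < 0, new interval: [1.300000, 1.610000]
Iteration 2:
  c_2 = (1.300000 + 1.610000)/2 = 1.455000
  f(c_2) = f(1.455000) = 0.167458
  f(a) × f(c) < 0, new interval: [1.300000, 1.455000]

After 2 iteration(s), the approximation is c_2 = 1.455000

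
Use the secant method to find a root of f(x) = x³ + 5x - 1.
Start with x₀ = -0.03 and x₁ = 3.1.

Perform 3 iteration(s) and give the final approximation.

f(x) = x³ + 5x - 1
x₀ = -0.03, x₁ = 3.1

Secant formula: x_{n+1} = x_n - f(x_n)(x_n - x_{n-1})/(f(x_n) - f(x_{n-1}))

Iteration 1:
  f(-0.030000) = -1.150027
  f(3.100000) = 44.291000
  x_2 = 3.100000 - 44.291000×(3.100000 - (-0.030000))/(44.291000 - (-1.150027))
       = 0.049214
Iteration 2:
  f(3.100000) = 44.291000
  f(0.049214) = -0.753809
  x_3 = 0.049214 - (-0.753809)×(0.049214 - 3.100000)/(-0.753809 - 44.291000)
       = 0.100268
Iteration 3:
  f(0.049214) = -0.753809
  f(0.100268) = -0.497651
  x_4 = 0.100268 - (-0.497651)×(0.100268 - 0.049214)/(-0.497651 - (-0.753809))
       = 0.199453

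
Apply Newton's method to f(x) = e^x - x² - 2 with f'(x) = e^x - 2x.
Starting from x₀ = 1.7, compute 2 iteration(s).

f(x) = e^x - x² - 2
f'(x) = e^x - 2x
x₀ = 1.7

Newton-Raphson formula: x_{n+1} = x_n - f(x_n)/f'(x_n)

Iteration 1:
  f(1.700000) = 0.583947
  f'(1.700000) = 2.073947
  x_1 = 1.700000 - 0.583947/2.073947 = 1.418437
Iteration 2:
  f(1.418437) = 0.118695
  f'(1.418437) = 1.293785
  x_2 = 1.418437 - 0.118695/1.293785 = 1.326694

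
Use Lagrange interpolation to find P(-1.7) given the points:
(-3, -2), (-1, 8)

Lagrange interpolation formula:
P(x) = Σ yᵢ × Lᵢ(x)
where Lᵢ(x) = Π_{j≠i} (x - xⱼ)/(xᵢ - xⱼ)

L_0(-1.7) = (-1.7 - (-1))/(-3 - (-1)) = 0.350000
L_1(-1.7) = (-1.7 - (-3))/(-1 - (-3)) = 0.650000

P(-1.7) = (-2)×L_0(-1.7) + 8×L_1(-1.7)
P(-1.7) = 4.500000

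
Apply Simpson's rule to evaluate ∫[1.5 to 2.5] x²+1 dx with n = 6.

f(x) = x²+1
a = 1.5, b = 2.5, n = 6
h = (b - a)/n = 0.166667

Simpson's rule: (h/3)[f(x₀) + 4f(x₁) + 2f(x₂) + ... + f(xₙ)]

x_0 = 1.5000, f(x_0) = 3.250000, coefficient = 1
x_1 = 1.6667, f(x_1) = 3.777778, coefficient = 4
x_2 = 1.8333, f(x_2) = 4.361111, coefficient = 2
x_3 = 2.0000, f(x_3) = 5.000000, coefficient = 4
x_4 = 2.1667, f(x_4) = 5.694444, coefficient = 2
x_5 = 2.3333, f(x_5) = 6.444444, coefficient = 4
x_6 = 2.5000, f(x_6) = 7.250000, coefficient = 1

I ≈ (0.166667/3) × 91.500000 = 5.083333
Exact value: 5.083333
Error: 0.000000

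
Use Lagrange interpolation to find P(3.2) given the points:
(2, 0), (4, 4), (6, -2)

Lagrange interpolation formula:
P(x) = Σ yᵢ × Lᵢ(x)
where Lᵢ(x) = Π_{j≠i} (x - xⱼ)/(xᵢ - xⱼ)

L_0(3.2) = (3.2 - 4)/(2 - 4) × (3.2 - 6)/(2 - 6) = 0.280000
L_1(3.2) = (3.2 - 2)/(4 - 2) × (3.2 - 6)/(4 - 6) = 0.840000
L_2(3.2) = (3.2 - 2)/(6 - 2) × (3.2 - 4)/(6 - 4) = -0.120000

P(3.2) = 0×L_0(3.2) + 4×L_1(3.2) + (-2)×L_2(3.2)
P(3.2) = 3.600000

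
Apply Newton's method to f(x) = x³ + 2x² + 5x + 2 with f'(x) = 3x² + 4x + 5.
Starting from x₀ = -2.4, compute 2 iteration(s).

f(x) = x³ + 2x² + 5x + 2
f'(x) = 3x² + 4x + 5
x₀ = -2.4

Newton-Raphson formula: x_{n+1} = x_n - f(x_n)/f'(x_n)

Iteration 1:
  f(-2.400000) = -12.304000
  f'(-2.400000) = 12.680000
  x_1 = -2.400000 - (-12.304000)/12.680000 = -1.429653
Iteration 2:
  f(-1.429653) = -3.982528
  f'(-1.429653) = 5.413111
  x_2 = -1.429653 - (-3.982528)/5.413111 = -0.693934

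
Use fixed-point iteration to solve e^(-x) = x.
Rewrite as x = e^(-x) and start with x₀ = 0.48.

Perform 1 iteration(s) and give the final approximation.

Equation: e^(-x) = x
Fixed-point form: x = e^(-x)
x₀ = 0.48

x_1 = g(0.480000) = 0.618783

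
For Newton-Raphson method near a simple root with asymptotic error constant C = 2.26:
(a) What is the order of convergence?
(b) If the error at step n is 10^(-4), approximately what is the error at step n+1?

(a) Newton-Raphson has quadratic (order 2) convergence near simple roots.
    This means |e_{n+1}| ≈ C|e_n|².

(b) With |e_n| = 10^(-4) and C = 2.26:
    |e_{n+1}| ≈ 2.26 × (10^(-4))² = 2.26 × 10^(-8)

(a) 2 (quadratic); (b) |e_{n+1}| ≈ 2.260e-08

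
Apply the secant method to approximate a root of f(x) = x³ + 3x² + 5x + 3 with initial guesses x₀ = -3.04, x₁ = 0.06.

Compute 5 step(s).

f(x) = x³ + 3x² + 5x + 3
x₀ = -3.04, x₁ = 0.06

Secant formula: x_{n+1} = x_n - f(x_n)(x_n - x_{n-1})/(f(x_n) - f(x_{n-1}))

Iteration 1:
  f(-3.040000) = -12.569664
  f(0.060000) = 3.311016
  x_2 = 0.060000 - 3.311016×(0.060000 - (-3.040000))/(3.311016 - (-12.569664))
       = -0.586329
Iteration 2:
  f(0.060000) = 3.311016
  f(-0.586329) = 0.898130
  x_3 = -0.586329 - 0.898130×(-0.586329 - 0.060000)/(0.898130 - 3.311016)
       = -0.826908
Iteration 3:
  f(-0.586329) = 0.898130
  f(-0.826908) = 0.351371
  x_4 = -0.826908 - 0.351371×(-0.826908 - (-0.586329))/(0.351371 - 0.898130)
       = -0.981513
Iteration 4:
  f(-0.826908) = 0.351371
  f(-0.981513) = 0.036979
  x_5 = -0.981513 - 0.036979×(-0.981513 - (-0.826908))/(0.036979 - 0.351371)
       = -0.999699
Iteration 5:
  f(-0.981513) = 0.036979
  f(-0.999699) = 0.000603
  x_6 = -0.999699 - 0.000603×(-0.999699 - (-0.981513))/(0.000603 - 0.036979)
       = -1.000000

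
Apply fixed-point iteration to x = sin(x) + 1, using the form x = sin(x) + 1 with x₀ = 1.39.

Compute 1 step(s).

Equation: x = sin(x) + 1
Fixed-point form: x = sin(x) + 1
x₀ = 1.39

x_1 = g(1.390000) = 1.983701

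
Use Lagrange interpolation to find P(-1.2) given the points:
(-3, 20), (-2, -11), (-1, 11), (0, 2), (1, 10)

Lagrange interpolation formula:
P(x) = Σ yᵢ × Lᵢ(x)
where Lᵢ(x) = Π_{j≠i} (x - xⱼ)/(xᵢ - xⱼ)

L_0(-1.2) = (-1.2 - (-2))/(-3 - (-2)) × (-1.2 - (-1))/(-3 - (-1)) × (-1.2 - 0)/(-3 - 0) × (-1.2 - 1)/(-3 - 1) = -0.017600
L_1(-1.2) = (-1.2 - (-3))/(-2 - (-3)) × (-1.2 - (-1))/(-2 - (-1)) × (-1.2 - 0)/(-2 - 0) × (-1.2 - 1)/(-2 - 1) = 0.158400
L_2(-1.2) = (-1.2 - (-3))/(-1 - (-3)) × (-1.2 - (-2))/(-1 - (-2)) × (-1.2 - 0)/(-1 - 0) × (-1.2 - 1)/(-1 - 1) = 0.950400
L_3(-1.2) = (-1.2 - (-3))/(0 - (-3)) × (-1.2 - (-2))/(0 - (-2)) × (-1.2 - (-1))/(0 - (-1)) × (-1.2 - 1)/(0 - 1) = -0.105600
L_4(-1.2) = (-1.2 - (-3))/(1 - (-3)) × (-1.2 - (-2))/(1 - (-2)) × (-1.2 - (-1))/(1 - (-1)) × (-1.2 - 0)/(1 - 0) = 0.014400

P(-1.2) = 20×L_0(-1.2) + (-11)×L_1(-1.2) + 11×L_2(-1.2) + 2×L_3(-1.2) + 10×L_4(-1.2)
P(-1.2) = 8.292800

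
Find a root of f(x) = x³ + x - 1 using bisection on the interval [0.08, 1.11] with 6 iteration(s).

f(x) = x³ + x - 1
Initial interval: [0.08, 1.11]

Iteration 1:
  c_1 = (0.080000 + 1.110000)/2 = 0.595000
  f(c_1) = f(0.595000) = -0.194355
  f(a) × f(c) ≥ 0, new interval: [0.595000, 1.110000]
Iteration 2:
  c_2 = (0.595000 + 1.110000)/2 = 0.852500
  f(c_2) = f(0.852500) = 0.472060
  f(a) × f(c) < 0, new interval: [0.595000, 0.852500]
Iteration 3:
  c_3 = (0.595000 + 0.852500)/2 = 0.723750
  f(c_3) = f(0.723750) = 0.102860
  f(a) × f(c) < 0, new interval: [0.595000, 0.723750]
Iteration 4:
  c_4 = (0.595000 + 0.723750)/2 = 0.659375
  f(c_4) = f(0.659375) = -0.053945
  f(a) × f(c) ≥ 0, new interval: [0.659375, 0.723750]
Iteration 5:
  c_5 = (0.659375 + 0.723750)/2 = 0.691563
  f(c_5) = f(0.691563) = 0.022308
  f(a) × f(c) < 0, new interval: [0.659375, 0.691563]
Iteration 6:
  c_6 = (0.659375 + 0.691563)/2 = 0.675469
  f(c_6) = f(0.675469) = -0.016343
  f(a) × f(c) ≥ 0, new interval: [0.675469, 0.691563]

After 6 iteration(s), the approximation is c_6 = 0.675469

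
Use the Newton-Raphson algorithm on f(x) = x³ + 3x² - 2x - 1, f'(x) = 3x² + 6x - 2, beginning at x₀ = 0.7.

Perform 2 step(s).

f(x) = x³ + 3x² - 2x - 1
f'(x) = 3x² + 6x - 2
x₀ = 0.7

Newton-Raphson formula: x_{n+1} = x_n - f(x_n)/f'(x_n)

Iteration 1:
  f(0.700000) = -0.587000
  f'(0.700000) = 3.670000
  x_1 = 0.700000 - (-0.587000)/3.670000 = 0.859946
Iteration 2:
  f(0.859946) = 0.134563
  f'(0.859946) = 5.378192
  x_2 = 0.859946 - 0.134563/5.378192 = 0.834925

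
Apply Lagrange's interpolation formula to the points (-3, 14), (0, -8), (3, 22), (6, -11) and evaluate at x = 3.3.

Lagrange interpolation formula:
P(x) = Σ yᵢ × Lᵢ(x)
where Lᵢ(x) = Π_{j≠i} (x - xⱼ)/(xᵢ - xⱼ)

L_0(3.3) = (3.3 - 0)/(-3 - 0) × (3.3 - 3)/(-3 - 3) × (3.3 - 6)/(-3 - 6) = 0.016500
L_1(3.3) = (3.3 - (-3))/(0 - (-3)) × (3.3 - 3)/(0 - 3) × (3.3 - 6)/(0 - 6) = -0.094500
L_2(3.3) = (3.3 - (-3))/(3 - (-3)) × (3.3 - 0)/(3 - 0) × (3.3 - 6)/(3 - 6) = 1.039500
L_3(3.3) = (3.3 - (-3))/(6 - (-3)) × (3.3 - 0)/(6 - 0) × (3.3 - 3)/(6 - 3) = 0.038500

P(3.3) = 14×L_0(3.3) + (-8)×L_1(3.3) + 22×L_2(3.3) + (-11)×L_3(3.3)
P(3.3) = 23.432500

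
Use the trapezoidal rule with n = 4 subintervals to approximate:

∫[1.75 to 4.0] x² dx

f(x) = x²
a = 1.75, b = 4.0, n = 4
h = (b - a)/n = 0.562500

Trapezoidal rule: (h/2)[f(x₀) + 2f(x₁) + 2f(x₂) + ... + f(xₙ)]

x_0 = 1.7500, f(x_0) = 3.062500, coefficient = 1
x_1 = 2.3125, f(x_1) = 5.347656, coefficient = 2
x_2 = 2.8750, f(x_2) = 8.265625, coefficient = 2
x_3 = 3.4375, f(x_3) = 11.816406, coefficient = 2
x_4 = 4.0000, f(x_4) = 16.000000, coefficient = 1

I ≈ (0.562500/2) × 69.921875 = 19.665527
Exact value: 19.546875
Error: 0.118652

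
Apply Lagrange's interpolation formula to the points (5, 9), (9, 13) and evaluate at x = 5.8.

Lagrange interpolation formula:
P(x) = Σ yᵢ × Lᵢ(x)
where Lᵢ(x) = Π_{j≠i} (x - xⱼ)/(xᵢ - xⱼ)

L_0(5.8) = (5.8 - 9)/(5 - 9) = 0.800000
L_1(5.8) = (5.8 - 5)/(9 - 5) = 0.200000

P(5.8) = 9×L_0(5.8) + 13×L_1(5.8)
P(5.8) = 9.800000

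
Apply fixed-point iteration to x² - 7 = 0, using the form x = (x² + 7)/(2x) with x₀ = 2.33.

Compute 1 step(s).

Equation: x² - 7 = 0
Fixed-point form: x = (x² + 7)/(2x)
x₀ = 2.33

x_1 = g(2.330000) = 2.667146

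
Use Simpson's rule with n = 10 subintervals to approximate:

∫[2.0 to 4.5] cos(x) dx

f(x) = cos(x)
a = 2.0, b = 4.5, n = 10
h = (b - a)/n = 0.250000

Simpson's rule: (h/3)[f(x₀) + 4f(x₁) + 2f(x₂) + ... + f(xₙ)]

x_0 = 2.0000, f(x_0) = -0.416147, coefficient = 1
x_1 = 2.2500, f(x_1) = -0.628174, coefficient = 4
x_2 = 2.5000, f(x_2) = -0.801144, coefficient = 2
x_3 = 2.7500, f(x_3) = -0.924302, coefficient = 4
x_4 = 3.0000, f(x_4) = -0.989992, coefficient = 2
x_5 = 3.2500, f(x_5) = -0.994130, coefficient = 4
x_6 = 3.5000, f(x_6) = -0.936457, coefficient = 2
x_7 = 3.7500, f(x_7) = -0.820559, coefficient = 4
x_8 = 4.0000, f(x_8) = -0.653644, coefficient = 2
x_9 = 4.2500, f(x_9) = -0.446087, coefficient = 4
x_10 = 4.5000, f(x_10) = -0.210796, coefficient = 1

I ≈ (0.250000/3) × -22.642426 = -1.886869
Exact value: -1.886828
Error: 0.000041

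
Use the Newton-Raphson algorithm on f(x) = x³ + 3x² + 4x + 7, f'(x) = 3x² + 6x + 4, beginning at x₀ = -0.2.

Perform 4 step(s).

f(x) = x³ + 3x² + 4x + 7
f'(x) = 3x² + 6x + 4
x₀ = -0.2

Newton-Raphson formula: x_{n+1} = x_n - f(x_n)/f'(x_n)

Iteration 1:
  f(-0.200000) = 6.312000
  f'(-0.200000) = 2.920000
  x_1 = -0.200000 - 6.312000/2.920000 = -2.361644
Iteration 2:
  f(-2.361644) = 1.113768
  f'(-2.361644) = 6.562222
  x_2 = -2.361644 - 1.113768/6.562222 = -2.531368
Iteration 3:
  f(-2.531368) = -0.122561
  f'(-2.531368) = 8.035264
  x_3 = -2.531368 - (-0.122561)/8.035264 = -2.516115
Iteration 4:
  f(-2.516115) = -0.001065
  f'(-2.516115) = 7.895815
  x_4 = -2.516115 - (-0.001065)/7.895815 = -2.515980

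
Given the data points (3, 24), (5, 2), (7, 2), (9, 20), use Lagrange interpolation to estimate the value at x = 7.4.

Lagrange interpolation formula:
P(x) = Σ yᵢ × Lᵢ(x)
where Lᵢ(x) = Π_{j≠i} (x - xⱼ)/(xᵢ - xⱼ)

L_0(7.4) = (7.4 - 5)/(3 - 5) × (7.4 - 7)/(3 - 7) × (7.4 - 9)/(3 - 9) = 0.032000
L_1(7.4) = (7.4 - 3)/(5 - 3) × (7.4 - 7)/(5 - 7) × (7.4 - 9)/(5 - 9) = -0.176000
L_2(7.4) = (7.4 - 3)/(7 - 3) × (7.4 - 5)/(7 - 5) × (7.4 - 9)/(7 - 9) = 1.056000
L_3(7.4) = (7.4 - 3)/(9 - 3) × (7.4 - 5)/(9 - 5) × (7.4 - 7)/(9 - 7) = 0.088000

P(7.4) = 24×L_0(7.4) + 2×L_1(7.4) + 2×L_2(7.4) + 20×L_3(7.4)
P(7.4) = 4.288000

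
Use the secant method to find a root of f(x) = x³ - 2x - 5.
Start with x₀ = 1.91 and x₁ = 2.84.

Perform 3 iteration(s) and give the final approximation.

f(x) = x³ - 2x - 5
x₀ = 1.91, x₁ = 2.84

Secant formula: x_{n+1} = x_n - f(x_n)(x_n - x_{n-1})/(f(x_n) - f(x_{n-1}))

Iteration 1:
  f(1.910000) = -1.852129
  f(2.840000) = 12.226304
  x_2 = 2.840000 - 12.226304×(2.840000 - 1.910000)/(12.226304 - (-1.852129))
       = 2.032349
Iteration 2:
  f(2.840000) = 12.226304
  f(2.032349) = -0.670199
  x_3 = 2.032349 - (-0.670199)×(2.032349 - 2.840000)/(-0.670199 - 12.226304)
       = 2.074320
Iteration 3:
  f(2.032349) = -0.670199
  f(2.074320) = -0.223244
  x_4 = 2.074320 - (-0.223244)×(2.074320 - 2.032349)/(-0.223244 - (-0.670199))
       = 2.095284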